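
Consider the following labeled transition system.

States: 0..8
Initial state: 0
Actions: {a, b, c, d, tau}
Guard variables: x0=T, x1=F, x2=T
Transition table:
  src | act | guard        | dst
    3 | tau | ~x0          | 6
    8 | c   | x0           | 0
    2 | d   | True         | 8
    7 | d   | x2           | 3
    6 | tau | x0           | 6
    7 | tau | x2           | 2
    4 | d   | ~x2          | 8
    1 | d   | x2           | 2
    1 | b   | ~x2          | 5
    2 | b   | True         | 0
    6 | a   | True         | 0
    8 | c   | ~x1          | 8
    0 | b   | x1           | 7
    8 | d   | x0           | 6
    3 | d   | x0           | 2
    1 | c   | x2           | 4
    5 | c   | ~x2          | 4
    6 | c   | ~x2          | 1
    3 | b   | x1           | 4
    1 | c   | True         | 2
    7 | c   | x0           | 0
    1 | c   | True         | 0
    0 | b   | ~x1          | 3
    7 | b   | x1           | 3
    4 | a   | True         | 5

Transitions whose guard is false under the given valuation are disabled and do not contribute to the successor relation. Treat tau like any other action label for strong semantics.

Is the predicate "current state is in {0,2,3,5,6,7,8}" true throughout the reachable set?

Inv-set: {0,2,3,5,6,7,8}
Reach set: {0,2,3,6,8}
  0: ok
  2: ok
  3: ok
  6: ok
  8: ok

Answer: INVARIANT HOLDS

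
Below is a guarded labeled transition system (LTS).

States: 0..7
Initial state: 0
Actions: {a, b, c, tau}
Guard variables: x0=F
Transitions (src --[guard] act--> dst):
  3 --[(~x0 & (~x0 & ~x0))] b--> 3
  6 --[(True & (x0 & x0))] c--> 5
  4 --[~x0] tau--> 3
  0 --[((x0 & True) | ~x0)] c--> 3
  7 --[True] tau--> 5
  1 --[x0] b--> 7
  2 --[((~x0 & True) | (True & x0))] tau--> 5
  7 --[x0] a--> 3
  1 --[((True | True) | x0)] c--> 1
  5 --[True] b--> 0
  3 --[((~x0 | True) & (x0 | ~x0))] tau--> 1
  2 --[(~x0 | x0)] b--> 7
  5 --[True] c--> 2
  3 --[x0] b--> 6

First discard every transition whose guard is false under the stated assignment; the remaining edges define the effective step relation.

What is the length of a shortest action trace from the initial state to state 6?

Breadth-first toward 6:
  L0 = {0}
  L1 = {3}
  L2 = {1}
6 never appears.

Answer: UNREACHABLE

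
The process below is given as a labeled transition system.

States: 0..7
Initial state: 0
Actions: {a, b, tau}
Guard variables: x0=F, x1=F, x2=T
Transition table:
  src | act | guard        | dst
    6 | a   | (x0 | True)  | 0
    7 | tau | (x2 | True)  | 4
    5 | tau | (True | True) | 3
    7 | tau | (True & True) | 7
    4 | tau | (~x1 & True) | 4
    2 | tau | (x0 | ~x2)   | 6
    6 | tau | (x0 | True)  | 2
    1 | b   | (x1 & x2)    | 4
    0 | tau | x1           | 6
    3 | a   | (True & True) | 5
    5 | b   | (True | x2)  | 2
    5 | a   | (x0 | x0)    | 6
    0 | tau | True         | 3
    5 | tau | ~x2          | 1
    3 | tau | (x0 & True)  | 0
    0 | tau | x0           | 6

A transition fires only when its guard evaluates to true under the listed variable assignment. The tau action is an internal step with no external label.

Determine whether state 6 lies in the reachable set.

After dropping false guards: 9 live edges.
depth 0: {0}
depth 1: {3}  cumulative {0,3}
depth 2: {5}  cumulative {0,3,5}
depth 3: {2}  cumulative {0,2,3,5}
Reach set: {0,2,3,5}

Answer: UNREACHABLE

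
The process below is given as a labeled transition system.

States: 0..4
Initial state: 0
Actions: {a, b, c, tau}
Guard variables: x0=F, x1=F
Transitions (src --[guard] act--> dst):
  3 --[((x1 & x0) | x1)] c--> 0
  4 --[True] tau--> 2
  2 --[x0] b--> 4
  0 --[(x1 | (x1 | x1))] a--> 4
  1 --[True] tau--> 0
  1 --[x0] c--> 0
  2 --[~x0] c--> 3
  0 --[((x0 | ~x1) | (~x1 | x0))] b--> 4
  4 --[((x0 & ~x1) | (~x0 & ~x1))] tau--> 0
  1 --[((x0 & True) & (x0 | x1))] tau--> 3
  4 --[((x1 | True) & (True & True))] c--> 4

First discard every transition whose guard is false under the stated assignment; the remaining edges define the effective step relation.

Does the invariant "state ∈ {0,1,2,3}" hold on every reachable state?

Answer: INVARIANT VIOLATED at state 4

Working:
Safe = {0,1,2,3}
Reach set: {0,2,3,4}
  0: ✓
  2: ✓
  3: ✓
  4: outside
reach 4 via b — violates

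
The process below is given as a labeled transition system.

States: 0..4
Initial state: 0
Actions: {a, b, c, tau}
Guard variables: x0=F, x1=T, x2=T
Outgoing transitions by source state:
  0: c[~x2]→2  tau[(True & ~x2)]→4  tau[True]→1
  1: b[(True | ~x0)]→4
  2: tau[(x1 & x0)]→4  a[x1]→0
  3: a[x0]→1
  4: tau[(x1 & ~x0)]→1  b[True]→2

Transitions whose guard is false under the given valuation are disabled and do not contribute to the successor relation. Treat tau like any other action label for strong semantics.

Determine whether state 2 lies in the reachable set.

Answer: REACHABLE

Analysis:
After dropping false guards: 5 live edges.
L0 = {0}
L1 = {1}  total {0,1}
L2 = {4}  total {0,1,4}
L3 = {2}  total {0,1,2,4}
Reach set: {0,1,2,4}
trace reaching 2: tau·b·b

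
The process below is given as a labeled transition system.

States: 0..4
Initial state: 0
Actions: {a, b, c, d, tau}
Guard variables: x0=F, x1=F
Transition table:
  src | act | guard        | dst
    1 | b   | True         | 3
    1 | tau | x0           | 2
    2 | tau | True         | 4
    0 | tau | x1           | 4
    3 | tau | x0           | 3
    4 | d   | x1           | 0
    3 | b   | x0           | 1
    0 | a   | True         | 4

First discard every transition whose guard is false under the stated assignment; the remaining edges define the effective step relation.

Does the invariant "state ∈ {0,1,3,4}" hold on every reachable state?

Answer: INVARIANT HOLDS

Analysis:
Inv-set: {0,1,3,4}
Reachable = {0,4}
  0: safe
  4: safe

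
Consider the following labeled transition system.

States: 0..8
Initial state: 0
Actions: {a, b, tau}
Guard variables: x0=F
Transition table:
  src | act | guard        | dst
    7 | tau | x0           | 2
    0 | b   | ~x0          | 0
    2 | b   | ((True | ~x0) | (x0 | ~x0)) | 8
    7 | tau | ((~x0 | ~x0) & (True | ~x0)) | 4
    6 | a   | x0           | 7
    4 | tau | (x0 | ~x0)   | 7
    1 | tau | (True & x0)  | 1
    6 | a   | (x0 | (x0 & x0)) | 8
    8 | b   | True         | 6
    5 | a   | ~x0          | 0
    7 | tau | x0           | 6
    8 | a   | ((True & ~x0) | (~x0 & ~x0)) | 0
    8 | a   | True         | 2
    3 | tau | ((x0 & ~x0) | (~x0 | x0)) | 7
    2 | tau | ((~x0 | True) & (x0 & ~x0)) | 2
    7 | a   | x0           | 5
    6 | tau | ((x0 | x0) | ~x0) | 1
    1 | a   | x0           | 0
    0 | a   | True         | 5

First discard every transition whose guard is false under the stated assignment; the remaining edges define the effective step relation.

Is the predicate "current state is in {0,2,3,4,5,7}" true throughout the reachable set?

Inv-set: {0,2,3,4,5,7}
Reachable = {0,5}
  0: ok
  5: ok

Answer: INVARIANT HOLDS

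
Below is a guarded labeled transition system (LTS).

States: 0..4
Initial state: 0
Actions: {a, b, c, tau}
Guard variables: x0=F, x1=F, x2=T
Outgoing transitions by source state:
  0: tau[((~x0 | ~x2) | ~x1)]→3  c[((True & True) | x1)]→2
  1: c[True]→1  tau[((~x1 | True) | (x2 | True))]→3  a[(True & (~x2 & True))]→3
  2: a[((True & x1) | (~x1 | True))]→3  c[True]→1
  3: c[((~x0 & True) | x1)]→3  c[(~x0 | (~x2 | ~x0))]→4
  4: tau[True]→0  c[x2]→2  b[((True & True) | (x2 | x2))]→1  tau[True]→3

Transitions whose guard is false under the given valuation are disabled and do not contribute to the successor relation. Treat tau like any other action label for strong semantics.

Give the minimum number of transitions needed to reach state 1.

Answer: 2

Trace:
Layered search for 1:
  L0 = {0}
  L1 = {2,3}
  L2 = {1,4}
first hit 1 at d=2 via c·c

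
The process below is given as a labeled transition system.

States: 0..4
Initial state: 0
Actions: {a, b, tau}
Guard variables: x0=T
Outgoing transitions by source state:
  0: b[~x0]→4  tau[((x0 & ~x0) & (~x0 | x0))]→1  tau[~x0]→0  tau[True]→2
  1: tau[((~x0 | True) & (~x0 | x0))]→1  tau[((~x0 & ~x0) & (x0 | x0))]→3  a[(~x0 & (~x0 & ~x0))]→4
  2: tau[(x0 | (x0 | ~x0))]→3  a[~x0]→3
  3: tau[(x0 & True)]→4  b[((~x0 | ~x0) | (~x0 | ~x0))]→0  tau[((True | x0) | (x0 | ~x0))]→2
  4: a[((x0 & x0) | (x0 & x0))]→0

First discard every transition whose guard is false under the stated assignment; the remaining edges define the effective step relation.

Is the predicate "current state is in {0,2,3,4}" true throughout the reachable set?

Safe = {0,2,3,4}
R = {0,2,3,4}
  0: safe
  2: safe
  3: safe
  4: safe

Answer: INVARIANT HOLDS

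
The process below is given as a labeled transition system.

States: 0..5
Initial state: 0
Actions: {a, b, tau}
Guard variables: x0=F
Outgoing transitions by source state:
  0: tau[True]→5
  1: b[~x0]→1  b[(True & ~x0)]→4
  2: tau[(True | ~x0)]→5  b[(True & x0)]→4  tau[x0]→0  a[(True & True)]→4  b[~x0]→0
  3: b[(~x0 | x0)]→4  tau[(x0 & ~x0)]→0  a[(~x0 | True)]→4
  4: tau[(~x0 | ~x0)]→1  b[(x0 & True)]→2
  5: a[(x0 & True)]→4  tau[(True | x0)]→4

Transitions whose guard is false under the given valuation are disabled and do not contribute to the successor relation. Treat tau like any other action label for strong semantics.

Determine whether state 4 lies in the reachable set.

Answer: REACHABLE

Analysis:
Guard filter leaves 10 enabled edge(s).
Layer 0: {0}
Layer 1: {5}  now seen {0,5}
Layer 2: {4}  now seen {0,4,5}
Layer 3: {1}  now seen {0,1,4,5}
Reachable = {0,1,4,5}
trace reaching 4: tau·tau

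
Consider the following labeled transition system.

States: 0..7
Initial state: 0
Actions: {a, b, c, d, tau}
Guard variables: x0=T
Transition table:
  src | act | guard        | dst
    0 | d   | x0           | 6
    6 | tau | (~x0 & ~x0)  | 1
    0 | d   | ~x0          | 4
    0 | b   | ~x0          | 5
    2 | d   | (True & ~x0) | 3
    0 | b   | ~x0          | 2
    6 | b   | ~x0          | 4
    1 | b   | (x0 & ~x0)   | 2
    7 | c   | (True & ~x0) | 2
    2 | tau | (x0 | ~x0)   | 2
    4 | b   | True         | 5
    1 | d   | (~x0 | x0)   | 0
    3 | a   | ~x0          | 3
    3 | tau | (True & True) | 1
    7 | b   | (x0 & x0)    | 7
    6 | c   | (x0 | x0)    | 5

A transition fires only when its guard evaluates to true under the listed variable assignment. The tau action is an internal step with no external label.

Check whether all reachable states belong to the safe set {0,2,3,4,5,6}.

Inv-set: {0,2,3,4,5,6}
Reach set: {0,5,6}
  0: safe
  5: safe
  6: safe

Answer: INVARIANT HOLDS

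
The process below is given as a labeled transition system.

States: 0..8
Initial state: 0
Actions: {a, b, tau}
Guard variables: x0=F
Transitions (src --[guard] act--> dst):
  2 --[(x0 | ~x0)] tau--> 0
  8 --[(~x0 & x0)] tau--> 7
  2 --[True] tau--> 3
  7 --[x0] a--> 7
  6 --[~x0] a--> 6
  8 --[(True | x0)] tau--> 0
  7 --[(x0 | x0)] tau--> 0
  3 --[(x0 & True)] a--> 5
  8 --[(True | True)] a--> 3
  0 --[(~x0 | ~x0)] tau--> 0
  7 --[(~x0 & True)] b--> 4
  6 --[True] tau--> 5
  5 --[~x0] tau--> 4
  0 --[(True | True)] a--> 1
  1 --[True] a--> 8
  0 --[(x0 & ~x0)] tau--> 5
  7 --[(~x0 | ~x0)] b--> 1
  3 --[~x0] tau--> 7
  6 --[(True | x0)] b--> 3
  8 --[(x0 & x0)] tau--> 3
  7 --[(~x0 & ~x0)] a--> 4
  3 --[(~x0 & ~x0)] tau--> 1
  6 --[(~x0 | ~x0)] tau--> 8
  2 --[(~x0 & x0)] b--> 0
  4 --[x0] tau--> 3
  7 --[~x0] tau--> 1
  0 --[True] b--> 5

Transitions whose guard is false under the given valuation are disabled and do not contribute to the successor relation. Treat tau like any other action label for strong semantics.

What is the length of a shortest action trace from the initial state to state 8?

Layered search for 8:
  L0 = {0}
  L1 = {1,5}
  L2 = {4,8}
first hit 8 at d=2 via a·a

Answer: 2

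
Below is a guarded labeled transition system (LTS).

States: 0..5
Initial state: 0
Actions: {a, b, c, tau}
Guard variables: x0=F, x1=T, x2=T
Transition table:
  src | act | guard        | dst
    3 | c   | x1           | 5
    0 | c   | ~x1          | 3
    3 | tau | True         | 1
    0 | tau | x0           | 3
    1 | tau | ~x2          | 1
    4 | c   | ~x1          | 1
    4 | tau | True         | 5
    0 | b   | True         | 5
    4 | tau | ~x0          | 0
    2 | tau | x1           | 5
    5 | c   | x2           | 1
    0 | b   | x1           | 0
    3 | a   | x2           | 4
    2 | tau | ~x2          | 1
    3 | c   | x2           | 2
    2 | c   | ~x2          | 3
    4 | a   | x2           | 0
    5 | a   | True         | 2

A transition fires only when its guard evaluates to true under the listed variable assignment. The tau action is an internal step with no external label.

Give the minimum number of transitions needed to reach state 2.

Answer: 2

Trace:
BFS to 2:
  Layer 0: {0}
  Layer 1: {5}
  Layer 2: {1,2}
depth(2)=2, e.g. b·a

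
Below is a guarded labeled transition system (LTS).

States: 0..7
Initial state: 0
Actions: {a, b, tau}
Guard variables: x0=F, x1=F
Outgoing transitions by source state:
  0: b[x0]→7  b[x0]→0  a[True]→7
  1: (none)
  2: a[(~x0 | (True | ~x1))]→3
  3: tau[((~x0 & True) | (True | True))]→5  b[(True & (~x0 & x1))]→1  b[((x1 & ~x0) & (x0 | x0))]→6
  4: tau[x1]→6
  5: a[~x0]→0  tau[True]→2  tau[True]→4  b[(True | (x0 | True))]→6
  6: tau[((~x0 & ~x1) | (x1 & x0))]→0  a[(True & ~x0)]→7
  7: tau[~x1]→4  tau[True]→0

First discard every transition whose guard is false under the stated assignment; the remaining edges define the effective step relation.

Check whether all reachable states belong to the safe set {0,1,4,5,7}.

Safe = {0,1,4,5,7}
R = {0,4,7}
  0: safe
  4: safe
  7: safe

Answer: INVARIANT HOLDS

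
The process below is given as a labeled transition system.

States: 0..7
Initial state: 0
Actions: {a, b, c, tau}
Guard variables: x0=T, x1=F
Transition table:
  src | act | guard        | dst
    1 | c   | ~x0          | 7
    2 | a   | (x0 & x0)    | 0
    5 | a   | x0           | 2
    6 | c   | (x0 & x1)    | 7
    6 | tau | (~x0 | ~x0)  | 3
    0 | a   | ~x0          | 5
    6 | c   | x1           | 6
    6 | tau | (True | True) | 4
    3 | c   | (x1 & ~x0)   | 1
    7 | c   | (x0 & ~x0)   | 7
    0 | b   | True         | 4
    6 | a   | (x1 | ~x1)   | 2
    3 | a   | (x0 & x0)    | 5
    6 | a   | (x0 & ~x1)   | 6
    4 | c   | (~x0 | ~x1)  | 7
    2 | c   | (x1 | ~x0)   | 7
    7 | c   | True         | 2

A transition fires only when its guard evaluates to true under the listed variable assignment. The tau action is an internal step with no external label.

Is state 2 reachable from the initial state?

After dropping false guards: 9 live edges.
depth 0: {0}
depth 1: {4}  cumulative {0,4}
depth 2: {7}  cumulative {0,4,7}
depth 3: {2}  cumulative {0,2,4,7}
Reachable = {0,2,4,7}
Path to 2: b·c·c

Answer: REACHABLE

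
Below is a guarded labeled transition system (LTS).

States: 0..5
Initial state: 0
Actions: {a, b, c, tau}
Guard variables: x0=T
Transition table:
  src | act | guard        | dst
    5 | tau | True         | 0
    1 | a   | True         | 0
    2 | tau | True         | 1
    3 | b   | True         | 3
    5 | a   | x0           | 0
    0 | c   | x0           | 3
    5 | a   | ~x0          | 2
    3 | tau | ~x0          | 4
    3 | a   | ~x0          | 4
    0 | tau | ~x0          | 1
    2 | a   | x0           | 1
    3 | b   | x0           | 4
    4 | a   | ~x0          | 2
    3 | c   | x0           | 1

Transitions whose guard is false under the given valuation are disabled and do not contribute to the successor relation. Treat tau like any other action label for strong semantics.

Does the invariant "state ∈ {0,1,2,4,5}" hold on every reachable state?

Answer: INVARIANT VIOLATED at state 3

Working:
Safe = {0,1,2,4,5}
Reachable = {0,1,3,4}
  0: ✓
  1: ✓
  3: outside
  4: ✓
witness against invariant: c → 3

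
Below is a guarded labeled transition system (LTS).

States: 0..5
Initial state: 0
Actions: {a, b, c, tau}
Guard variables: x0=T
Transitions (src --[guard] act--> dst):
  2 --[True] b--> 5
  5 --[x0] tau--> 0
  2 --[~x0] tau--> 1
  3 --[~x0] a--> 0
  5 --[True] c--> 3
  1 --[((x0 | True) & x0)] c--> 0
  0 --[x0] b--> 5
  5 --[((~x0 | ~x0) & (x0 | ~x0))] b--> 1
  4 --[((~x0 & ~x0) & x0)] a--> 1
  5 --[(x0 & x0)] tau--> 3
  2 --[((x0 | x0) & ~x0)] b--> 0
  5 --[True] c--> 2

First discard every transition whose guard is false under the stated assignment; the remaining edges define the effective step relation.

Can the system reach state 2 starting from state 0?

7 transition(s) survive guard evaluation.
depth 0: {0}
depth 1: {5}  cumulative {0,5}
depth 2: {2,3}  cumulative {0,2,3,5}
Reachable = {0,2,3,5}
Path to 2: b·c

Answer: REACHABLE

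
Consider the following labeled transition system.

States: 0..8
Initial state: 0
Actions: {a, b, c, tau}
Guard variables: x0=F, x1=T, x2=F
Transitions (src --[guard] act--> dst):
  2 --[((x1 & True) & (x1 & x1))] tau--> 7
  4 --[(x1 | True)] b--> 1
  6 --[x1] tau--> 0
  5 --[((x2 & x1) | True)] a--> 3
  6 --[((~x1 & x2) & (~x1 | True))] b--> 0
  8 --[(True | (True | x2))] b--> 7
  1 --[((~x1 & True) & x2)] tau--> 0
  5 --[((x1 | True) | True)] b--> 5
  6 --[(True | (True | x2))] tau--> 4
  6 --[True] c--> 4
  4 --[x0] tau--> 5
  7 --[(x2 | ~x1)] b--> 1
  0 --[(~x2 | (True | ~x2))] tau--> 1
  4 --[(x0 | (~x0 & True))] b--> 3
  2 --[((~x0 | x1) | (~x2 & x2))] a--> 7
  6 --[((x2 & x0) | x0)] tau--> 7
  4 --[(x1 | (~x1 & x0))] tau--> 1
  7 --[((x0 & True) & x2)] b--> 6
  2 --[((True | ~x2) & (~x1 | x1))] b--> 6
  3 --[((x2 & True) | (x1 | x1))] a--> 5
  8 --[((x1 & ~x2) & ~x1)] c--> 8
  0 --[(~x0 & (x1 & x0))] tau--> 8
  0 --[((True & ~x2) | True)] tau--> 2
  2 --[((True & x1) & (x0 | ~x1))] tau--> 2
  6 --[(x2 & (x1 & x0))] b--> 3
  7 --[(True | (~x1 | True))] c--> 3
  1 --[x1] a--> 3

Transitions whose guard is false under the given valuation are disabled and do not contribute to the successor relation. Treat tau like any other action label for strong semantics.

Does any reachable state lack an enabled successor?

Answer: DEADLOCK-FREE

Trace:
Reach set: {0,1,2,3,4,5,6,7}
  0: tau→1  tau→2  [2 exit(s)]
  1: a→3  [1 exit(s)]
  2: a→7  b→6  tau→7  [3 exit(s)]
  3: a→5  [1 exit(s)]
  4: b→1  b→3  tau→1  [3 exit(s)]
  5: a→3  b→5  [2 exit(s)]
  6: c→4  tau→0  tau→4  [3 exit(s)]
  7: c→3  [1 exit(s)]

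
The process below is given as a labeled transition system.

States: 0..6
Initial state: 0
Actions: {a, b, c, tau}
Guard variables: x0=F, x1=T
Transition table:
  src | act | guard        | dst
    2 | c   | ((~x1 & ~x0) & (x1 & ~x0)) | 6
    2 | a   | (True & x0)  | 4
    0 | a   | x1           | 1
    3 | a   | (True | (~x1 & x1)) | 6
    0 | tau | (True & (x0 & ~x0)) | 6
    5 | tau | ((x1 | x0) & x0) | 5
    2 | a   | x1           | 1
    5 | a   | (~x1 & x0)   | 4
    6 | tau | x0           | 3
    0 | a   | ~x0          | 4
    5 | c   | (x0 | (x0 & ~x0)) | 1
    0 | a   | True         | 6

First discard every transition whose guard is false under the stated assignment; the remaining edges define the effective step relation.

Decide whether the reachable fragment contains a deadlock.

Answer: DEADLOCK at state 1

Trace:
R = {0,1,4,6}
  0: a→1  a→4  a→6  [deg 3]
  1: ∅  [deadlock]
  4: ∅  [deadlock]
  6: ∅  [deadlock]
trace reaching 1: a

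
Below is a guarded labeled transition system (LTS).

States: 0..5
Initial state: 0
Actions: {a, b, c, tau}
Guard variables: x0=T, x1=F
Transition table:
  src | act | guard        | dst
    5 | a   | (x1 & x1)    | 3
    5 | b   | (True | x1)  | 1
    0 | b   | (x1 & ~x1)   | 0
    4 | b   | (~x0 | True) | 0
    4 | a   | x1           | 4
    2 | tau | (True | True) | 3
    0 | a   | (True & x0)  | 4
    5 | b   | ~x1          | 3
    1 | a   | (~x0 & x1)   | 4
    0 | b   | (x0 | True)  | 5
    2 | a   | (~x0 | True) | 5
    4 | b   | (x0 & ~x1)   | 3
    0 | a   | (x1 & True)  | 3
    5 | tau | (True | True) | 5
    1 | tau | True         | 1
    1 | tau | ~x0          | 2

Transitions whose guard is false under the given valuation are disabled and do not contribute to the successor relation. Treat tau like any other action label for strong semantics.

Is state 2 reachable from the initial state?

After dropping false guards: 10 live edges.
L0 = {0}
L1 = {4,5}  cumulative {0,4,5}
L2 = {1,3}  cumulative {0,1,3,4,5}
R = {0,1,3,4,5}

Answer: UNREACHABLE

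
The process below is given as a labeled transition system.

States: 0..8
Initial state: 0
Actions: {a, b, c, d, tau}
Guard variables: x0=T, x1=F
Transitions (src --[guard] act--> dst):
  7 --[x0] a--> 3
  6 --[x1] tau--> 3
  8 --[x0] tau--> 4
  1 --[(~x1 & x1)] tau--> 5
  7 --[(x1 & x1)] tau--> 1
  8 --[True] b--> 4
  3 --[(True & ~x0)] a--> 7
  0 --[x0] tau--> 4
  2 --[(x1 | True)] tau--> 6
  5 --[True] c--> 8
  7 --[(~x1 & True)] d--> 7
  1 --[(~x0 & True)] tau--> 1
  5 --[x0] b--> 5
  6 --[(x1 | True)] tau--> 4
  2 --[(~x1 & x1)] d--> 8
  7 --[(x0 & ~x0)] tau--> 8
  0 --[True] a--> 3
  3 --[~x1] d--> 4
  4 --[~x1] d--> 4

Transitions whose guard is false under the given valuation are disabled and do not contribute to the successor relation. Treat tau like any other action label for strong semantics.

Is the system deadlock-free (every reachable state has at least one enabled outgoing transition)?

Answer: DEADLOCK-FREE

Analysis:
Reachable = {0,3,4}
  0: a→3  tau→4  [deg 2]
  3: d→4  [deg 1]
  4: d→4  [deg 1]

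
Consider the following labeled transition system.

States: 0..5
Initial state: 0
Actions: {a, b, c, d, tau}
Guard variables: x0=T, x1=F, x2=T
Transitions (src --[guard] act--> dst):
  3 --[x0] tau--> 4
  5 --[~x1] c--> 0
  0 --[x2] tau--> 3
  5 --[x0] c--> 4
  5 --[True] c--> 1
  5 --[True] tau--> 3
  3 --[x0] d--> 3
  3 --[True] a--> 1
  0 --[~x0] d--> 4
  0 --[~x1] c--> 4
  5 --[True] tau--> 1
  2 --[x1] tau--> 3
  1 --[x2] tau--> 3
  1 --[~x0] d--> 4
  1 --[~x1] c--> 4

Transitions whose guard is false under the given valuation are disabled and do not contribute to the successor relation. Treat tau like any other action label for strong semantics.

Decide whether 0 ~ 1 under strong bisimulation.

Answer: BISIMILAR

Analysis:
Compute ~ classes (split until stable):
  round 0: {{0,1,2,3,4,5}}
  round 1: {{0,1,5},{2,4},{3}}
  round 2: {{0,1},{2,4},{3},{5}}
4 equivalence class(es) (converged in 3)
class of 0: {0,1}; class of 1: {0,1}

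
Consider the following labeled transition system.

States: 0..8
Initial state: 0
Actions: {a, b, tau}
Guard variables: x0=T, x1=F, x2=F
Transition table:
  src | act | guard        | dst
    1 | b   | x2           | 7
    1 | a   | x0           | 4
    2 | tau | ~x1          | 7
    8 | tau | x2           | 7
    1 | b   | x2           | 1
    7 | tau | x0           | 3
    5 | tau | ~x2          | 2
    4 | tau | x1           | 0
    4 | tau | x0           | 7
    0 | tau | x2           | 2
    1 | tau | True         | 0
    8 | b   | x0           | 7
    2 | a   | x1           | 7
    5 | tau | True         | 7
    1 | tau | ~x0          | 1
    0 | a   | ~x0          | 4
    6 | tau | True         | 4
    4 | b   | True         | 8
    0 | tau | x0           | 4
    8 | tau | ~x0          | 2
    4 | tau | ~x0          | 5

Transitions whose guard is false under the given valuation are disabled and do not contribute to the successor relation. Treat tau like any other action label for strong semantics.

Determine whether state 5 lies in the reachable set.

Answer: UNREACHABLE

Working:
11 transition(s) survive guard evaluation.
Layer 0: {0}
Layer 1: {4}  total {0,4}
Layer 2: {7,8}  total {0,4,7,8}
Layer 3: {3}  total {0,3,4,7,8}
R = {0,3,4,7,8}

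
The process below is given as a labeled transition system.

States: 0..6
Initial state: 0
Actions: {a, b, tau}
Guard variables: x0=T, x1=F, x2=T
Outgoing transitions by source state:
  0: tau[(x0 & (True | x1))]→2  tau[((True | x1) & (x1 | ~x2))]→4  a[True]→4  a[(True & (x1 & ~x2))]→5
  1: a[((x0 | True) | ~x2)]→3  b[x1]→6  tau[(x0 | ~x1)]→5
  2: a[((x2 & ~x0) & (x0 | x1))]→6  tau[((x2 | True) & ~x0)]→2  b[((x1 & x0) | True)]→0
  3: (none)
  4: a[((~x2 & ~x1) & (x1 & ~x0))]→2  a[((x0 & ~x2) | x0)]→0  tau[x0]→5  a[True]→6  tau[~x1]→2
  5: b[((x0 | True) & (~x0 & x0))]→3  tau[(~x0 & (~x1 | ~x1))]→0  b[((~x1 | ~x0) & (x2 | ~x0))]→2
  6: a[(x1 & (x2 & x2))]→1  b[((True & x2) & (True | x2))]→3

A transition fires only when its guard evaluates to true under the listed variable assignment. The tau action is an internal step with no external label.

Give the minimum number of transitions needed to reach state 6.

Answer: 2

Working:
Layered search for 6:
  depth 0: {0}
  depth 1: {2,4}
  depth 2: {5,6}
first hit 6 at d=2 via a·a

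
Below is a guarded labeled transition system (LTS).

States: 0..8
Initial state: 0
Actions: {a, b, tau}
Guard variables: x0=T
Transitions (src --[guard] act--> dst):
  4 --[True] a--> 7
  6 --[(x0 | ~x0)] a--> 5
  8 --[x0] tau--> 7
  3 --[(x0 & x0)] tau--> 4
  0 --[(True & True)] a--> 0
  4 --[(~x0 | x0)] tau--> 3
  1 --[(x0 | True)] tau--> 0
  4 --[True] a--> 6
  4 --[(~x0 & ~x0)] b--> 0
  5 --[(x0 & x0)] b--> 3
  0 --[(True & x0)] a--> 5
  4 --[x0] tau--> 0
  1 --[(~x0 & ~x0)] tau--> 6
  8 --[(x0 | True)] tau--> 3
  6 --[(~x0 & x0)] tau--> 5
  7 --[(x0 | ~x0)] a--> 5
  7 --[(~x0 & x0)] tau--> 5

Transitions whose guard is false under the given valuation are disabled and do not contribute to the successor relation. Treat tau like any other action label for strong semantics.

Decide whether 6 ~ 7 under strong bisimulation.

Bisimulation quotient by refinement:
  P[0] = {{0,1,2,3,4,5,6,7,8}}
  P[1] = {{0,6,7},{1,3,8},{2},{4},{5}}
  P[2] = {{0},{1},{2},{3},{4},{5},{6,7},{8}}
8 equivalence class(es) (converged in 3)
[6]={6,7}  [7]={6,7}

Answer: BISIMILAR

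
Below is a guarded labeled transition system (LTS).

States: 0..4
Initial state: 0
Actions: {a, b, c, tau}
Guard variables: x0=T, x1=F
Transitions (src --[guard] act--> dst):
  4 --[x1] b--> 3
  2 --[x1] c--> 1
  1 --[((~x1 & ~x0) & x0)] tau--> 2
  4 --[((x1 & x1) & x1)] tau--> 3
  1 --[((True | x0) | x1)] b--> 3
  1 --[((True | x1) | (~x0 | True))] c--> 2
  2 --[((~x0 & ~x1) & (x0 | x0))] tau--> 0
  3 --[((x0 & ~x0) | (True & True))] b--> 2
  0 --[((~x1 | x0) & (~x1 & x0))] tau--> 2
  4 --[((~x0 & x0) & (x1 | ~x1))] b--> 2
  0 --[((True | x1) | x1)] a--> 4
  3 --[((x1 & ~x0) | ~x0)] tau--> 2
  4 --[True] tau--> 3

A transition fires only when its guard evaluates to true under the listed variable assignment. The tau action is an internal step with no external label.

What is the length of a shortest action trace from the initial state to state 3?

Layered search for 3:
  depth 0: {0}
  depth 1: {2,4}
  depth 2: {3}
first hit 3 at d=2 via a·tau

Answer: 2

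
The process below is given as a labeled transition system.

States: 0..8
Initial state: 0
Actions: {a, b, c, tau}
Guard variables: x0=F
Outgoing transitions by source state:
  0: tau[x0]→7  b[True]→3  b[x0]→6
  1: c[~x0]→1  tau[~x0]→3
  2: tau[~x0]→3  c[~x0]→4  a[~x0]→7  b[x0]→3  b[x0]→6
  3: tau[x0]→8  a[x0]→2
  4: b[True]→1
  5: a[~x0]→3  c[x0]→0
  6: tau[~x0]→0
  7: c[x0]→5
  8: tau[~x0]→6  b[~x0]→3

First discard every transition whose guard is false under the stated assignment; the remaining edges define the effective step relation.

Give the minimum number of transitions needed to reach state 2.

Answer: UNREACHABLE

Analysis:
BFS to 2:
  Layer 0: {0}
  Layer 1: {3}
2 never appears.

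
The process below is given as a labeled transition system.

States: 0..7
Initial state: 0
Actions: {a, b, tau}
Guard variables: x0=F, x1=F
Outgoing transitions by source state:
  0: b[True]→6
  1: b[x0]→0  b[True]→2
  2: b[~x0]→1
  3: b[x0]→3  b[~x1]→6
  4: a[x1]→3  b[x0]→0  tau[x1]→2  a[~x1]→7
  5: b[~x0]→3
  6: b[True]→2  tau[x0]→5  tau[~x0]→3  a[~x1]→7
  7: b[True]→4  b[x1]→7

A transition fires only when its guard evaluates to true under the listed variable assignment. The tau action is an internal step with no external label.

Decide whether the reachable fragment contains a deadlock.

Answer: DEADLOCK-FREE

Trace:
Reach set: {0,1,2,3,4,6,7}
  0: b→6  [1 exit(s)]
  1: b→2  [1 exit(s)]
  2: b→1  [1 exit(s)]
  3: b→6  [1 exit(s)]
  4: a→7  [1 exit(s)]
  6: a→7  b→2  tau→3  [3 exit(s)]
  7: b→4  [1 exit(s)]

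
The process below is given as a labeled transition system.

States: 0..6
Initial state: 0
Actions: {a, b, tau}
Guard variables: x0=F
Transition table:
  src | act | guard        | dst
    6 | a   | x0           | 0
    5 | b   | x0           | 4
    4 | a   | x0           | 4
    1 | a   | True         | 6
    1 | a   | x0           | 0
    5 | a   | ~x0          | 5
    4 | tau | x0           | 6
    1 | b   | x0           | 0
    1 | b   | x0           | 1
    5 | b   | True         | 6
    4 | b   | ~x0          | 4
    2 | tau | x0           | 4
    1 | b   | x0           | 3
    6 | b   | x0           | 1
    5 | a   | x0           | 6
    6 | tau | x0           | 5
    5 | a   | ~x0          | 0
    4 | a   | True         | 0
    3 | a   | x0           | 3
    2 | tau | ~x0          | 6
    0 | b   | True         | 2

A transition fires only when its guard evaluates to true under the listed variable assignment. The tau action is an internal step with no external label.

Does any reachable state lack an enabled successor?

Answer: DEADLOCK at state 6

Trace:
Reach set: {0,2,6}
  0: b→2  [deg 1]
  2: tau→6  [deg 1]
  6: ∅  [STUCK]
trace reaching 6: b·tau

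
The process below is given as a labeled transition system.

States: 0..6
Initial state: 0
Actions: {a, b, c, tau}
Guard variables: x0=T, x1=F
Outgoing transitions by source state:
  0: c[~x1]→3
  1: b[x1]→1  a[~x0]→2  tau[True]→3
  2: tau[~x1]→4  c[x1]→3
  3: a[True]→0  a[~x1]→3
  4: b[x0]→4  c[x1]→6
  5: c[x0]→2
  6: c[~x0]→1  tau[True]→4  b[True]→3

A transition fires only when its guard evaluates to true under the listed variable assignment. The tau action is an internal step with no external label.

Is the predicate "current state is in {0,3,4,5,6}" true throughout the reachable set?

Inv-set: {0,3,4,5,6}
Reach set: {0,3}
  0: ✓
  3: ✓

Answer: INVARIANT HOLDS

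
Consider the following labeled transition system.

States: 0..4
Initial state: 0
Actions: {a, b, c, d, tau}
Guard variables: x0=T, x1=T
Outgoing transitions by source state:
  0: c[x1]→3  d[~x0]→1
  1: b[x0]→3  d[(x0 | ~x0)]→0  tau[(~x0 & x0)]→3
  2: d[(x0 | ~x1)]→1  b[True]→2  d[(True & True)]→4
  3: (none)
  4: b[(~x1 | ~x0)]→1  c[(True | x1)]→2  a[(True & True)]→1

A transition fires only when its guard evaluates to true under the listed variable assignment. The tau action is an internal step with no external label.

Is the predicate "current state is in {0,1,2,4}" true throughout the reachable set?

Allowed set {0,1,2,4}
R = {0,3}
  0: ✓
  3: outside
counterexample path to 3: c

Answer: INVARIANT VIOLATED at state 3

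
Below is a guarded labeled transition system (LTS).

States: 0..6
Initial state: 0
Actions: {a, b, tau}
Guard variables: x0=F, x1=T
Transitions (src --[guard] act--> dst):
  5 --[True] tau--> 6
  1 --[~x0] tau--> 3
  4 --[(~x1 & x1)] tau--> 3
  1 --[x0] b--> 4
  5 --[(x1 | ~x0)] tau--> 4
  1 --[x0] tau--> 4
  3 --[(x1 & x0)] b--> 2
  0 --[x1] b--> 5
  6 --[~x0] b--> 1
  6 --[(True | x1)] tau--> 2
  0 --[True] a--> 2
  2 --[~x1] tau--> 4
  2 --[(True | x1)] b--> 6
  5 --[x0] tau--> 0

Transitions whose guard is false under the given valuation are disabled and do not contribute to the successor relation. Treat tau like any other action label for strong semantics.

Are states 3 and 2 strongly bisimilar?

Answer: NOT BISIMILAR

Working:
Compute ~ classes (split until stable):
  round 0: {{0,1,2,3,4,5,6}}
  round 1: {{0},{1,5},{2},{3,4},{6}}
  round 2: {{0},{1},{2},{3,4},{5},{6}}
stable after 3 split(s): 6 block(s)
class of 3: {3,4}; class of 2: {2}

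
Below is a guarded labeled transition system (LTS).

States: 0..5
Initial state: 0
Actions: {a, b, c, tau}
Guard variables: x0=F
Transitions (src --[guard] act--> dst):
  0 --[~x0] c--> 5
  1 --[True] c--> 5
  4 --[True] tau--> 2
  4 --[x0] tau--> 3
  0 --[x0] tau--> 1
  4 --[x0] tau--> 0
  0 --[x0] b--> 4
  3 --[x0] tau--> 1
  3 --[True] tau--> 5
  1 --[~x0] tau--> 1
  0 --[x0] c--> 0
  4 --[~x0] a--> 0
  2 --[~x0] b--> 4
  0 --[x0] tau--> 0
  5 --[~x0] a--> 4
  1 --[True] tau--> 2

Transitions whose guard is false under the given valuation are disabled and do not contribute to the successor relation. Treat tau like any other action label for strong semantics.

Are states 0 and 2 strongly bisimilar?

Compute ~ classes (split until stable):
  P[0] = {{0,1,2,3,4,5}}
  P[1] = {{0},{1},{2},{3},{4},{5}}
6 equivalence class(es) (converged in 2)
[0]={0}  [2]={2}

Answer: NOT BISIMILAR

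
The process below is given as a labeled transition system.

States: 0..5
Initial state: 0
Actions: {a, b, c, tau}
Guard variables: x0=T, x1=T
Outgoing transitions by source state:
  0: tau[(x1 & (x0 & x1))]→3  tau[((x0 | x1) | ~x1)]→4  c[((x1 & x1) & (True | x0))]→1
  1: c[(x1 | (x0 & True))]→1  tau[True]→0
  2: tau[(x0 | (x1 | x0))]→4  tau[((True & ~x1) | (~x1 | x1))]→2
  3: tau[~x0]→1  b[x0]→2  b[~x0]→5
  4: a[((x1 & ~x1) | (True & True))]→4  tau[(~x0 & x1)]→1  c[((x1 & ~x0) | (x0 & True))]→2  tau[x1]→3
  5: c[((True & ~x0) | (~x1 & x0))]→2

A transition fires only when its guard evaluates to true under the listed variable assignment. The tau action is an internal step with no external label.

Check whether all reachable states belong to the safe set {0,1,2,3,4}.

Answer: INVARIANT HOLDS

Trace:
Inv-set: {0,1,2,3,4}
Reachable = {0,1,2,3,4}
  0: safe
  1: safe
  2: safe
  3: safe
  4: safe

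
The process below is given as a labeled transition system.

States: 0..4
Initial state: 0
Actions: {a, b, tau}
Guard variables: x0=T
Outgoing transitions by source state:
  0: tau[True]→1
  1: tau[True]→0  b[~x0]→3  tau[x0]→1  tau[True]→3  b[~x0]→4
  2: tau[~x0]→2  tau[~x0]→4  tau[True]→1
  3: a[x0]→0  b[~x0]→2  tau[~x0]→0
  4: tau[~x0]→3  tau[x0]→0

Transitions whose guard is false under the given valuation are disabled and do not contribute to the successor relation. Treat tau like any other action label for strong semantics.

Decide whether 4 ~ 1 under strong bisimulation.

Answer: NOT BISIMILAR

Trace:
Compute ~ classes (split until stable):
  P[0] = {{0,1,2,3,4}}
  P[1] = {{0,1,2,4},{3}}
  P[2] = {{0,2,4},{1},{3}}
  P[3] = {{0,2},{1},{3},{4}}
4 equivalence class(es) (converged in 4)
4∈{4}, 1∈{1}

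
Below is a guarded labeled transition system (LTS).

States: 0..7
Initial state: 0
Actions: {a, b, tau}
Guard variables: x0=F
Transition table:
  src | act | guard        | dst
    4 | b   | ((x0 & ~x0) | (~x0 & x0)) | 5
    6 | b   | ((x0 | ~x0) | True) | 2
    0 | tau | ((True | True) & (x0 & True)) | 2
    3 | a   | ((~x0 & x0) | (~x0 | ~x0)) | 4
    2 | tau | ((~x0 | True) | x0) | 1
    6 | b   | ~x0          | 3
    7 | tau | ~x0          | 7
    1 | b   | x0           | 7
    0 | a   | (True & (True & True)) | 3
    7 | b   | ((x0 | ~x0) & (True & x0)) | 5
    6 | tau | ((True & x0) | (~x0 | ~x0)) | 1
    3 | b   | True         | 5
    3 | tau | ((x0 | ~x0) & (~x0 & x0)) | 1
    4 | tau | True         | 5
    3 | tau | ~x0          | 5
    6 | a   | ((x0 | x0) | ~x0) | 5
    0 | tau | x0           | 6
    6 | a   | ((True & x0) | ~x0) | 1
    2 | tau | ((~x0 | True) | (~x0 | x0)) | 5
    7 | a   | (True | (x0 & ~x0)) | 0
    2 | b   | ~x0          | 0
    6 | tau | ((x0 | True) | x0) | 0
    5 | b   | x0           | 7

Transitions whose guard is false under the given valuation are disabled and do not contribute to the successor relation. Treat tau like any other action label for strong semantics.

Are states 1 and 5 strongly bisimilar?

Bisimulation quotient by refinement:
  π0 = {{0,1,2,3,4,5,6,7}}
  π1 = {{0},{1,5},{2},{3,6},{4},{7}}
  π2 = {{0},{1,5},{2},{3},{4},{6},{7}}
stable after 3 split(s): 7 block(s)
1∈{1,5}, 5∈{1,5}

Answer: BISIMILAR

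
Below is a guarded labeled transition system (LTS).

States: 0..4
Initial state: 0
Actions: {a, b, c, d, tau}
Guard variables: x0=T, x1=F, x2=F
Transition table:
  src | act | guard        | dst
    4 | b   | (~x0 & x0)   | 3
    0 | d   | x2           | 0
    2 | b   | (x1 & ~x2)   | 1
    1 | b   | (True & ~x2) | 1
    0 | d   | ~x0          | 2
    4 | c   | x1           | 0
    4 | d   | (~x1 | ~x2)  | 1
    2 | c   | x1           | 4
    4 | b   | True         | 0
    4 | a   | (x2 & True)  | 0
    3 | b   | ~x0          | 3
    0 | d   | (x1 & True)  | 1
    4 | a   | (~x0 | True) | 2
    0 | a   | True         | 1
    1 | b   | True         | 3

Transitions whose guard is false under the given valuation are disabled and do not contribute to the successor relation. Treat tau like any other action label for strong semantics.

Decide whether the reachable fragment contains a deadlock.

Answer: DEADLOCK at state 3

Trace:
Reachable = {0,1,3}
  0: a→1  [1 exit(s)]
  1: b→1  b→3  [2 exit(s)]
  3: ∅  [deadlock]
trace reaching 3: a·b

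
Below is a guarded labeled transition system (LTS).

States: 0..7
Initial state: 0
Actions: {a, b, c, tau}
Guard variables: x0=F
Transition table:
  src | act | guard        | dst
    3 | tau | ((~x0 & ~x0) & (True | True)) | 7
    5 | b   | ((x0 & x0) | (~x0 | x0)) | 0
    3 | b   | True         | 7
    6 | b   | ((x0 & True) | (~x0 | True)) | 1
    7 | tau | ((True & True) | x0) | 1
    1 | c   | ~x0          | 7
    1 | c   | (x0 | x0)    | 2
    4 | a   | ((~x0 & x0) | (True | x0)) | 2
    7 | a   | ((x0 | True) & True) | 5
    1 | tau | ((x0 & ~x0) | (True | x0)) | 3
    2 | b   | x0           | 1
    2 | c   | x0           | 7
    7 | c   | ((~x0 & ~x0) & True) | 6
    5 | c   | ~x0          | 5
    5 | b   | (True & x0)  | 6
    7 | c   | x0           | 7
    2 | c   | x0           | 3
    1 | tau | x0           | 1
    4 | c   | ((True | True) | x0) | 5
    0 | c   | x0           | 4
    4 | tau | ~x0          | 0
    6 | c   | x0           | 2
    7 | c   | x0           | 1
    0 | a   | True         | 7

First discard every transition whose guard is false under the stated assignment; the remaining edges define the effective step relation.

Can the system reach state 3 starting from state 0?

Answer: REACHABLE

Trace:
Guard filter leaves 14 enabled edge(s).
Layer 0: {0}
Layer 1: {7}  total {0,7}
Layer 2: {1,5,6}  total {0,1,5,6,7}
Layer 3: {3}  total {0,1,3,5,6,7}
Reach set: {0,1,3,5,6,7}
Path to 3: a·tau·tau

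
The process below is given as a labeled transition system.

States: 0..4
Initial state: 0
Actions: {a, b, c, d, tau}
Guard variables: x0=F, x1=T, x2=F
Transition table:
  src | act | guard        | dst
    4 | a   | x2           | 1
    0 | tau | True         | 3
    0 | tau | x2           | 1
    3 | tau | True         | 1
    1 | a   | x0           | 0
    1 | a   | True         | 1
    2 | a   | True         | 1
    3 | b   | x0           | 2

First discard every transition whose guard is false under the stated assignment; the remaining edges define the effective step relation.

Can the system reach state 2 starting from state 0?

Answer: UNREACHABLE

Working:
After dropping false guards: 4 live edges.
Layer 0: {0}
Layer 1: {3}  now seen {0,3}
Layer 2: {1}  now seen {0,1,3}
R = {0,1,3}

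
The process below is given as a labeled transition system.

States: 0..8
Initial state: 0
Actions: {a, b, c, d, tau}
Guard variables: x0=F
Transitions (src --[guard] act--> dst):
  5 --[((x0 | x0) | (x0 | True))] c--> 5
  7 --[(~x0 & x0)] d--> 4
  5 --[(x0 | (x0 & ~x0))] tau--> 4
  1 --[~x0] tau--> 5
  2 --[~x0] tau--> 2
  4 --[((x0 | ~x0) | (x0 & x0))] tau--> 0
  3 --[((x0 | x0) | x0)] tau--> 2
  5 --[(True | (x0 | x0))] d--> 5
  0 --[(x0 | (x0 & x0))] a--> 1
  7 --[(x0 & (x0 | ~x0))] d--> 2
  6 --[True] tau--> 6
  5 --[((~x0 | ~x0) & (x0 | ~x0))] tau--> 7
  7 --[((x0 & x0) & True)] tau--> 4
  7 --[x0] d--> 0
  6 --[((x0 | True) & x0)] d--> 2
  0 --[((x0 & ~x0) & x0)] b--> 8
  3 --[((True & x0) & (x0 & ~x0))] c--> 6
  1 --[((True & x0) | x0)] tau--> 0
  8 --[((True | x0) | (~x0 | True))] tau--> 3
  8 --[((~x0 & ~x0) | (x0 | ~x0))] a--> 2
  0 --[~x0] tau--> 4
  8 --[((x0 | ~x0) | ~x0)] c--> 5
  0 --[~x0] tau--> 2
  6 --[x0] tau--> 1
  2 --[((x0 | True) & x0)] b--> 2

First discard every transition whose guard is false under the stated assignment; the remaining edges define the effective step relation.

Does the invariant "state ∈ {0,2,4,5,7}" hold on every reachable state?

Answer: INVARIANT HOLDS

Analysis:
Safe = {0,2,4,5,7}
Reach set: {0,2,4}
  0: ok
  2: ok
  4: ok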